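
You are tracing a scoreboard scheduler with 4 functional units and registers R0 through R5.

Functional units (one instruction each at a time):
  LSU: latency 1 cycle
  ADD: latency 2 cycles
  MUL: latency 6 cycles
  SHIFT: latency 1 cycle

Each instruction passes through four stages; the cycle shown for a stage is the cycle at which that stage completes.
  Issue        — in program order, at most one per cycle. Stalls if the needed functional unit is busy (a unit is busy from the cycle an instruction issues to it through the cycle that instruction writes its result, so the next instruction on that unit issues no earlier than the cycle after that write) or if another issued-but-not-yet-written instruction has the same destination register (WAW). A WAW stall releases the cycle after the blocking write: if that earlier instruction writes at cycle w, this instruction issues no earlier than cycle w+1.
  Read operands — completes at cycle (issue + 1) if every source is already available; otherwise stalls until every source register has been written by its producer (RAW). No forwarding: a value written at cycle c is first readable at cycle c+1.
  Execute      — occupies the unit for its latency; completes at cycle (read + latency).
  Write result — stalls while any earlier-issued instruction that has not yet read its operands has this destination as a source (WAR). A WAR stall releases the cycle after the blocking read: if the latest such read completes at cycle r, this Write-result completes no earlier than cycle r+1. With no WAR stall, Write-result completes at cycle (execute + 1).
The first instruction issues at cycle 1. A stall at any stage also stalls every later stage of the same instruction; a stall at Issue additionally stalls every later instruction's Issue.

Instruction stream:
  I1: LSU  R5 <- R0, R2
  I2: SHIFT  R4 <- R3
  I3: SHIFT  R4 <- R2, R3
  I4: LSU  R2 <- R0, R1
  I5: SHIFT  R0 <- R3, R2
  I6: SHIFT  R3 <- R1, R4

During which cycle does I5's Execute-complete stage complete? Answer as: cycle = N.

cycle = 12

  I1 | 1 | 2 | 3 | 4
  I2 | 2 | 3 | 4 | 5
  I3 | 6 | 7 | 8 | 9   struct: SHIFT busy until I2 writes@5
  I4 | 7 | 8 | 9 | 10
  I5 | 10 | 11 | 12 | 13   struct: SHIFT busy until I3 writes@9
  I6 | 14 | 15 | 16 | 17   struct: SHIFT busy until I5 writes@13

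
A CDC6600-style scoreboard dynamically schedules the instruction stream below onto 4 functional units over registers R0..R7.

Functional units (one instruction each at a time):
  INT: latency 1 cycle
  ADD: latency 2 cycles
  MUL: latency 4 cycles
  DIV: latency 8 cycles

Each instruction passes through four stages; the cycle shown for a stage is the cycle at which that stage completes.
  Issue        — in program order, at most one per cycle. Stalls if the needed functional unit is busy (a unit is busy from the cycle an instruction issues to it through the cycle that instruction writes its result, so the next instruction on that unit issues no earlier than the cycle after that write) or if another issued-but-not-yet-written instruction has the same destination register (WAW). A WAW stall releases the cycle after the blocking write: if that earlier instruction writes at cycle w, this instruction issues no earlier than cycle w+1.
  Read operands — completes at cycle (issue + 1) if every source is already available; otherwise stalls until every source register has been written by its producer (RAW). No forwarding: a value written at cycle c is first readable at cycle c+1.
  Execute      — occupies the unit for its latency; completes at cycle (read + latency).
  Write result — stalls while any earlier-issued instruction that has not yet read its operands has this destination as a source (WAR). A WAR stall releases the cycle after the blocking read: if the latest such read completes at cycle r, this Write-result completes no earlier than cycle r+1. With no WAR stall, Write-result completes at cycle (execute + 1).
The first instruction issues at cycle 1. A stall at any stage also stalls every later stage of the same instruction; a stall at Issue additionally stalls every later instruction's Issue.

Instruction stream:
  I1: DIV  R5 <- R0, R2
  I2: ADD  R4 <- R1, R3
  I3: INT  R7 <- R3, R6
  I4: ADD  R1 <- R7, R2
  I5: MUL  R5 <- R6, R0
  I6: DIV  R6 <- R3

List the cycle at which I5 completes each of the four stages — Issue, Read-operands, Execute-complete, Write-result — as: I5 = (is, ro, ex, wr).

I5 = (12, 13, 17, 18)

I1  is:1  ro:2  ex:10  wr:11
I2  is:2  ro:3  ex:5  wr:6
I3  is:3  ro:4  ex:5  wr:6
I4  is:7  ro:8  ex:10  wr:11  — struct: ADD busy until I2 writes@6
I5  is:12  ro:13  ex:17  wr:18  — WAW R5: wait I1 write@11
I6  is:13  ro:14  ex:22  wr:23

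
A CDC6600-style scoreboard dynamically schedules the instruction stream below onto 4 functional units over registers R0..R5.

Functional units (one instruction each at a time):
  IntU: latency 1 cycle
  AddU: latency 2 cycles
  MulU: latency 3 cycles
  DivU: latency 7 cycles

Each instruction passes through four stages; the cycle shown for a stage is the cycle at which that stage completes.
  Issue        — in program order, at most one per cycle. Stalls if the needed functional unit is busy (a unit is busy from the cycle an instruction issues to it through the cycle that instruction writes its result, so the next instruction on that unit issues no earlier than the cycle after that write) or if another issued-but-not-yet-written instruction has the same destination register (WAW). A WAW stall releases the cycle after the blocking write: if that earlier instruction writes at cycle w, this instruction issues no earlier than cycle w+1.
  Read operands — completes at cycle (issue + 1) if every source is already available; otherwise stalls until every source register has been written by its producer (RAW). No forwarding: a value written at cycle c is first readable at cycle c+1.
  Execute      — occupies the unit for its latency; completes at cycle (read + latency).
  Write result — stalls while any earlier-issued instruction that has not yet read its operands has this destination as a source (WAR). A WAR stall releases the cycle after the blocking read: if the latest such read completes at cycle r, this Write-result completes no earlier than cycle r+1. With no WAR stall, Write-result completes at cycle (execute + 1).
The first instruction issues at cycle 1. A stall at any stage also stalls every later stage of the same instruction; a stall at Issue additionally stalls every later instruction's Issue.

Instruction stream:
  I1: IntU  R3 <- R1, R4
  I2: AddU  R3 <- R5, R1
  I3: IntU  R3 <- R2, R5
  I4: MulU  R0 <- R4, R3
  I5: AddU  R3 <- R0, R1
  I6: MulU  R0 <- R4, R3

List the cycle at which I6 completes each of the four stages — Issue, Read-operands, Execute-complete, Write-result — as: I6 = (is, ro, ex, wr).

[1] I1 dispatched to IntU
[2] I1 operands ready
[3] I1 complete
[4] R3←I1
[5] I2 dispatched to AddU
[6] I2 operands ready
[8] I2 complete
[9] R3←I2
[10] I3 dispatched to IntU
[11] I3 operands ready · I4 dispatched to MulU
[12] I3 complete
[13] R3←I3
[14] I4 operands ready · I5 dispatched to AddU
[17] I4 complete
[18] R0←I4
[19] I5 operands ready · I6 dispatched to MulU
[21] I5 complete
[22] R3←I5
[23] I6 operands ready
[26] I6 complete
[27] R0←I6

I6 = (19, 23, 26, 27)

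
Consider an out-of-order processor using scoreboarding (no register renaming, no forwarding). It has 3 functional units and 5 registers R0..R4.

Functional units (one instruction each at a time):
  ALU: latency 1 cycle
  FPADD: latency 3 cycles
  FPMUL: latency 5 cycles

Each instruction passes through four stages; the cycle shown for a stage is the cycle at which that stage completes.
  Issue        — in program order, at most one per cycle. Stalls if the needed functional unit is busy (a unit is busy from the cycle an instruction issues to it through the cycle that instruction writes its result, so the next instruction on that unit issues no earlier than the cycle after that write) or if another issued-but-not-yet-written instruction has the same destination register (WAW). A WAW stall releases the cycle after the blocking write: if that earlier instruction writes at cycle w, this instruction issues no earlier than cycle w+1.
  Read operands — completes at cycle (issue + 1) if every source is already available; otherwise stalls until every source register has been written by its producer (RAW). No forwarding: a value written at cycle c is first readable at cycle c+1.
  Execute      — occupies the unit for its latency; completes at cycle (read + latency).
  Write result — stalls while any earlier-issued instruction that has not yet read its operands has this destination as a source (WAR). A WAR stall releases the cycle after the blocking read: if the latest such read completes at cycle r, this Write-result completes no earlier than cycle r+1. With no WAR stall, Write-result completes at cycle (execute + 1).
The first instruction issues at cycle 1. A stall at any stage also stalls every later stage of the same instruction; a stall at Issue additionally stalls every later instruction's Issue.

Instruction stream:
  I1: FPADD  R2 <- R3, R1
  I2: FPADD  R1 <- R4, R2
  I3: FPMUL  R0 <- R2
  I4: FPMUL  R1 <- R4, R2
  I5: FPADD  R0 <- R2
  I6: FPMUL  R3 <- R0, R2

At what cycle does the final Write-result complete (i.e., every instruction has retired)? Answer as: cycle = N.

cycle = 31

c1: I1→FPADD
c2: I1 RO
c5: I1 EX
c6: I1 WR R2
c7: I2→FPADD
c8: I2 RO | I3→FPMUL
c9: I3 RO
c11: I2 EX
c12: I2 WR R1
c14: I3 EX
c15: I3 WR R0
c16: I4→FPMUL
c17: I4 RO | I5→FPADD
c18: I5 RO
c21: I5 EX
c22: I4 EX | I5 WR R0
c23: I4 WR R1
c24: I6→FPMUL
c25: I6 RO
c30: I6 EX
c31: I6 WR R3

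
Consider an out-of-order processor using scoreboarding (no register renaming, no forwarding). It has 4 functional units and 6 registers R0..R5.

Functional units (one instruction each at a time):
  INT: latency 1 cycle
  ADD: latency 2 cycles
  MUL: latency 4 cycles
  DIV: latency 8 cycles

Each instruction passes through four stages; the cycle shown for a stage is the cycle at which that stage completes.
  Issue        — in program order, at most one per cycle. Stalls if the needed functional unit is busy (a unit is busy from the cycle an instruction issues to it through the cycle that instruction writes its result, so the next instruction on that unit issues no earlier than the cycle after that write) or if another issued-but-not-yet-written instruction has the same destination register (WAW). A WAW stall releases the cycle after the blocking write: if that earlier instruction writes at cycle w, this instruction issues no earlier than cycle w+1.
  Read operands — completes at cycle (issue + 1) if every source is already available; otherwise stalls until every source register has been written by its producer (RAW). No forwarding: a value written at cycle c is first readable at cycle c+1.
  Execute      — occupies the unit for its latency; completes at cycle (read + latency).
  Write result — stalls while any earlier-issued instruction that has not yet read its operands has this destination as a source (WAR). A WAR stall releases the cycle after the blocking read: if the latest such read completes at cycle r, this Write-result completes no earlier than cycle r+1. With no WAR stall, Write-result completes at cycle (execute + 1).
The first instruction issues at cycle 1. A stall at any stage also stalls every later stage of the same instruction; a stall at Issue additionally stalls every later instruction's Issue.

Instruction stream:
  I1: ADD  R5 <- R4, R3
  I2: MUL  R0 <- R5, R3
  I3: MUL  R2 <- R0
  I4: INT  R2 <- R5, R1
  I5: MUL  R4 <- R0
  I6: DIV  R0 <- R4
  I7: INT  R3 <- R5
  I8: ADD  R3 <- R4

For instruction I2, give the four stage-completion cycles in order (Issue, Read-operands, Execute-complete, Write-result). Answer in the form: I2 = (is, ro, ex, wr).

t=1  issue I1 (ADD)
t=2  I1 read-ops | issue I2 (MUL)
t=4  I1 finished on ADD
t=5  I1→R5
t=6  I2 read-ops
t=10  I2 finished on MUL
t=11  I2→R0
t=12  issue I3 (MUL)
t=13  I3 read-ops
t=17  I3 finished on MUL
t=18  I3→R2
t=19  issue I4 (INT)
t=20  I4 read-ops | issue I5 (MUL)
t=21  I4 finished on INT | I5 read-ops | issue I6 (DIV)
t=22  I4→R2
t=23  issue I7 (INT)
t=24  I7 read-ops
t=25  I5 finished on MUL | I7 finished on INT
t=26  I5→R4 | I7→R3
t=27  I6 read-ops | issue I8 (ADD)
t=28  I8 read-ops
t=30  I8 finished on ADD
t=31  I8→R3
t=35  I6 finished on DIV
t=36  I6→R0

I2 = (2, 6, 10, 11)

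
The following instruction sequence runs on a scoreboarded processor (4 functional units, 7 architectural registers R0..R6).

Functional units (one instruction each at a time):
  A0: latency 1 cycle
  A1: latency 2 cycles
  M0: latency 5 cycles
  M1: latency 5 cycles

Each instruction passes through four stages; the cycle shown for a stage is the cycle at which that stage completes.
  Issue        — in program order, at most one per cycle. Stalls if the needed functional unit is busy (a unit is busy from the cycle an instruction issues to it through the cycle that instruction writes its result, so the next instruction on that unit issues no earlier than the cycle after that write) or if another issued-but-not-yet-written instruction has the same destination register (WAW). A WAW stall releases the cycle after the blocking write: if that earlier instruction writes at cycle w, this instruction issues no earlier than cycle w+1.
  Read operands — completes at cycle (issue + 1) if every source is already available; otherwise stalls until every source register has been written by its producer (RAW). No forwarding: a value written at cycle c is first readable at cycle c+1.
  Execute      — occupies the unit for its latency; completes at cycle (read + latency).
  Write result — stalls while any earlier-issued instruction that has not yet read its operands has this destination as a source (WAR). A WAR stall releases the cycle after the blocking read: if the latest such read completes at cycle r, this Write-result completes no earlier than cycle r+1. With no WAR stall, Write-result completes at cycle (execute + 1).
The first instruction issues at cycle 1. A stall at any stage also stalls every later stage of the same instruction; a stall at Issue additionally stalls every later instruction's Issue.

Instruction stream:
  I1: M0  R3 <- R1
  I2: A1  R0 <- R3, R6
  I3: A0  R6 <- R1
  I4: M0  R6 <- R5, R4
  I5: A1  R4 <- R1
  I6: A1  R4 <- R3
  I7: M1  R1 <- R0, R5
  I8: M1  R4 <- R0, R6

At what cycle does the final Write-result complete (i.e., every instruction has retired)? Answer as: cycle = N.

[I1] 1/2/7/8
[I2] 2/9/11/12  (RAW R3: wait I1 write@8)
[I3] 3/4/5/10  (WAR R6: wait I2 read@9)
[I4] 11/12/17/18  (WAW R6: wait I3 write@10)
[I5] 13/14/16/17  (struct: A1 busy until I2 writes@12)
[I6] 18/19/21/22  (struct: A1 busy until I5 writes@17)
[I7] 19/20/25/26
[I8] 27/28/33/34  (struct: M1 busy until I7 writes@26)

cycle = 34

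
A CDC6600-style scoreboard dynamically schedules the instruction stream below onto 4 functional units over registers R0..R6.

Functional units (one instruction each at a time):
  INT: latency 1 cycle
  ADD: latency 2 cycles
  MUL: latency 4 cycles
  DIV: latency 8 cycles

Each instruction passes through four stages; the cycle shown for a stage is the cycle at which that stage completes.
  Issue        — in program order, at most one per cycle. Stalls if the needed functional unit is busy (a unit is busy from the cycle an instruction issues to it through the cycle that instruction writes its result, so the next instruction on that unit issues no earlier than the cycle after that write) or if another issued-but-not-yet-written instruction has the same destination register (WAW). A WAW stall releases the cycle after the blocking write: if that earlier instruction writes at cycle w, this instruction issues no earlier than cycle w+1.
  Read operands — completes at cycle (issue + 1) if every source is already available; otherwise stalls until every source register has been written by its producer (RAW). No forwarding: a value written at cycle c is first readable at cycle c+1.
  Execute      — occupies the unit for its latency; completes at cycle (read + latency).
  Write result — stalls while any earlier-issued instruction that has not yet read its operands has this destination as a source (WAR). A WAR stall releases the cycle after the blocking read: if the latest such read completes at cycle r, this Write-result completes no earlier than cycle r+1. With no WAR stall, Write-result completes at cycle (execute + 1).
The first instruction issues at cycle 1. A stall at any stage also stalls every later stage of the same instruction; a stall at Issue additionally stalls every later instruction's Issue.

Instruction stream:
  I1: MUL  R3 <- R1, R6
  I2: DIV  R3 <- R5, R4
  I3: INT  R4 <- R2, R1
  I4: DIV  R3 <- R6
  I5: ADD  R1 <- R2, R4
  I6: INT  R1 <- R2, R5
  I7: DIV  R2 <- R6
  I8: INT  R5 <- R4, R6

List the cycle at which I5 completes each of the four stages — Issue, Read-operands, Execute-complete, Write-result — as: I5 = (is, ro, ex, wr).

I1 -> (1, 2, 6, 7)
I2 -> (8, 9, 17, 18)  // WAW R3: wait I1 write@7
I3 -> (9, 10, 11, 12)
I4 -> (19, 20, 28, 29)  // struct: DIV busy until I2 writes@18
I5 -> (20, 21, 23, 24)
I6 -> (25, 26, 27, 28)  // WAW R1: wait I5 write@24
I7 -> (30, 31, 39, 40)  // struct: DIV busy until I4 writes@29
I8 -> (31, 32, 33, 34)

I5 = (20, 21, 23, 24)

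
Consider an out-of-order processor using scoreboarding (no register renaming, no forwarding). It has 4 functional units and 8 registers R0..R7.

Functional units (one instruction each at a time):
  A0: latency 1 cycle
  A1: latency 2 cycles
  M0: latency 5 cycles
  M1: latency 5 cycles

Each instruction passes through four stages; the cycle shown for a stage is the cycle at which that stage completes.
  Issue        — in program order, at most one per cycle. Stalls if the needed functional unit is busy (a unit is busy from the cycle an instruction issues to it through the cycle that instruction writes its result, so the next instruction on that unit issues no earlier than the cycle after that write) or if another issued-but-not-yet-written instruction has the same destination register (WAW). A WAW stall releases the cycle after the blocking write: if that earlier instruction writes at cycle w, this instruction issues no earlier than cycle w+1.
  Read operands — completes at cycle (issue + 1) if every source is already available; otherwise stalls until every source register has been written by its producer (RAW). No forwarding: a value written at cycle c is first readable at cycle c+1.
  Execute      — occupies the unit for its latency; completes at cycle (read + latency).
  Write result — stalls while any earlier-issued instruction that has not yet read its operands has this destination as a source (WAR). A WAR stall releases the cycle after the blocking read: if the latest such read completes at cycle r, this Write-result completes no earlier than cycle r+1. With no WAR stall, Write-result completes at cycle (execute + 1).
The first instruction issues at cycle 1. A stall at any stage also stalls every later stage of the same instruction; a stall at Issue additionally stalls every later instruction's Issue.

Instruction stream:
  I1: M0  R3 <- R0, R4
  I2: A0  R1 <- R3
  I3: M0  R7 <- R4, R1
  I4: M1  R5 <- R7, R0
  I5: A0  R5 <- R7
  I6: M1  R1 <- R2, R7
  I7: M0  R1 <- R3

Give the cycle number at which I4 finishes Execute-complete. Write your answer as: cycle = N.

I1: IS=1 RO=2 EX=7 WR=8
I2: IS=2 RO=9 EX=10 WR=11  [RAW R3: wait I1 write@8]
I3: IS=9 RO=12 EX=17 WR=18  [struct: M0 busy until I1 writes@8; RAW R1: wait I2 write@11]
I4: IS=10 RO=19 EX=24 WR=25  [RAW R7: wait I3 write@18]
I5: IS=26 RO=27 EX=28 WR=29  [WAW R5: wait I4 write@25]
I6: IS=27 RO=28 EX=33 WR=34
I7: IS=35 RO=36 EX=41 WR=42  [WAW R1: wait I6 write@34]

cycle = 24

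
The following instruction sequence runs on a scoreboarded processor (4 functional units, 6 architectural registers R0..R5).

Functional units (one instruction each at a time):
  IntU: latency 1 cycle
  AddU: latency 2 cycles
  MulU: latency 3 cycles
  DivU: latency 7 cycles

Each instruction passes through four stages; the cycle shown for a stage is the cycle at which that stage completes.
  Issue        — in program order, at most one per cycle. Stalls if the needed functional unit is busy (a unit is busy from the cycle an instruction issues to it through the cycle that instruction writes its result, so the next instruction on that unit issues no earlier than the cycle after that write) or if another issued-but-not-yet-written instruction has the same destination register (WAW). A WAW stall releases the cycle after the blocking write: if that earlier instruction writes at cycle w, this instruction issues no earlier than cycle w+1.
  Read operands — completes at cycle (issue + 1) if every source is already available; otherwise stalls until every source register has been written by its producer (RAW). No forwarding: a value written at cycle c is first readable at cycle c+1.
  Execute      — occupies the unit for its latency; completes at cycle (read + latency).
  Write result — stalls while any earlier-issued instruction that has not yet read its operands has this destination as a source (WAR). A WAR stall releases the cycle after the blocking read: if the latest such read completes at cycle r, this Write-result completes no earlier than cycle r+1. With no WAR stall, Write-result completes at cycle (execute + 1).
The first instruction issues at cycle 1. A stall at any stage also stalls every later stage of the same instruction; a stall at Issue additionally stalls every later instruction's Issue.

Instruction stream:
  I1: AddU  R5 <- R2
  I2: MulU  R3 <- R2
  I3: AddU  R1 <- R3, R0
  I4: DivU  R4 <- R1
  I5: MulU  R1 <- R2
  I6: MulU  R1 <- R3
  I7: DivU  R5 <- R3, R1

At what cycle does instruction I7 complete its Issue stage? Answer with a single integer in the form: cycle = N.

cycle = 21

cycle 1: I1 issues→AddU
cycle 2: I1 reads | I2 issues→MulU
cycle 3: I2 reads
cycle 4: I1 exec-done
cycle 5: I1 writes R5
cycle 6: I2 exec-done | I3 issues→AddU
cycle 7: I2 writes R3 | I4 issues→DivU
cycle 8: I3 reads
cycle 10: I3 exec-done
cycle 11: I3 writes R1
cycle 12: I4 reads | I5 issues→MulU
cycle 13: I5 reads
cycle 16: I5 exec-done
cycle 17: I5 writes R1
cycle 18: I6 issues→MulU
cycle 19: I4 exec-done | I6 reads
cycle 20: I4 writes R4
cycle 21: I7 issues→DivU
cycle 22: I6 exec-done
cycle 23: I6 writes R1
cycle 24: I7 reads
cycle 31: I7 exec-done
cycle 32: I7 writes R5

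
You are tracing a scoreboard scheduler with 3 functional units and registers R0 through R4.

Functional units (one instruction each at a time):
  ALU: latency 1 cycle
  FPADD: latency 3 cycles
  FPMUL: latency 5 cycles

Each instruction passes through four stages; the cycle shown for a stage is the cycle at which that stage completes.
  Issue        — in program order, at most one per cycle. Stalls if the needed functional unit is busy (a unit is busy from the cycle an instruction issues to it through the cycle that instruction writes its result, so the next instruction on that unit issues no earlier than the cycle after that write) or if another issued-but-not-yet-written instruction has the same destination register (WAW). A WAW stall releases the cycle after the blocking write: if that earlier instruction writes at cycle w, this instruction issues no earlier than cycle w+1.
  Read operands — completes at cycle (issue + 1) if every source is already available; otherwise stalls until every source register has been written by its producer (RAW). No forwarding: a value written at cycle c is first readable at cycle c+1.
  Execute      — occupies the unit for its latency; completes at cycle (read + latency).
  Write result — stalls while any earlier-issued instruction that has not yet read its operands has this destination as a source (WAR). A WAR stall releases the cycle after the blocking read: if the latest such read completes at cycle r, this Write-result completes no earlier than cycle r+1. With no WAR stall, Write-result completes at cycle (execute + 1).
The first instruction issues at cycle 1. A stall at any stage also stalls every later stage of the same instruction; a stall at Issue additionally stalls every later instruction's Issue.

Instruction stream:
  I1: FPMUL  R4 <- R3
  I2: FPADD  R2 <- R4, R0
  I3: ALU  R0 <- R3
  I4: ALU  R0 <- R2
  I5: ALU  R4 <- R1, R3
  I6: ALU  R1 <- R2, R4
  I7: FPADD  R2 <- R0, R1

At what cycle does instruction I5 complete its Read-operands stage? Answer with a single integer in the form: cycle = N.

[I1] 1/2/7/8
[I2] 2/9/12/13  (RAW R4: wait I1 write@8)
[I3] 3/4/5/10  (WAR R0: wait I2 read@9)
[I4] 11/14/15/16  (struct: ALU busy until I3 writes@10; RAW R2: wait I2 write@13)
[I5] 17/18/19/20  (struct: ALU busy until I4 writes@16)
[I6] 21/22/23/24  (struct: ALU busy until I5 writes@20)
[I7] 22/25/28/29  (RAW R1: wait I6 write@24)

cycle = 18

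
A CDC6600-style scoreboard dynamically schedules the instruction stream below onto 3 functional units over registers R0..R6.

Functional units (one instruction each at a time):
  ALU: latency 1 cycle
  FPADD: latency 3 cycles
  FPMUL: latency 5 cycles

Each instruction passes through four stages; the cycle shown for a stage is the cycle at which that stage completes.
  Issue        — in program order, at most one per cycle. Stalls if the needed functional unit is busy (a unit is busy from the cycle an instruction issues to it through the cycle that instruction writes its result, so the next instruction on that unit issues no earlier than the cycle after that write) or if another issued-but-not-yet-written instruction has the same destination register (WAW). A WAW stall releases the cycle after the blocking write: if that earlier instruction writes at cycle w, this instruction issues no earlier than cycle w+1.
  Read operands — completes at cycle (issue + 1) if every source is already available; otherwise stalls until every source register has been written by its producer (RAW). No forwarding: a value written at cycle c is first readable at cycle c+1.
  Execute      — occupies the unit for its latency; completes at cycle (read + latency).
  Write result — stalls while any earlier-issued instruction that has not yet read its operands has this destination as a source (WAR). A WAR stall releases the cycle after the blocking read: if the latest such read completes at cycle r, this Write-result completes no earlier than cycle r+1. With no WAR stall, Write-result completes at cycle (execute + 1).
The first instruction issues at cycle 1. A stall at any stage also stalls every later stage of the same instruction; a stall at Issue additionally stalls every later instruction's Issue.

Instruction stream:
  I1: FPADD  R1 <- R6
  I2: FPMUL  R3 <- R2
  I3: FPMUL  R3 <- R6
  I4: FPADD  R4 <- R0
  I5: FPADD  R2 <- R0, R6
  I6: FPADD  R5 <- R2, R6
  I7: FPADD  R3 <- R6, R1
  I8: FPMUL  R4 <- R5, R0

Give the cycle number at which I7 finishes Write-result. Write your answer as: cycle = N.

cycle = 34

I1 -> (1, 2, 5, 6)
I2 -> (2, 3, 8, 9)
I3 -> (10, 11, 16, 17)  // struct: FPMUL busy until I2 writes@9
I4 -> (11, 12, 15, 16)
I5 -> (17, 18, 21, 22)  // struct: FPADD busy until I4 writes@16
I6 -> (23, 24, 27, 28)  // struct: FPADD busy until I5 writes@22
I7 -> (29, 30, 33, 34)  // struct: FPADD busy until I6 writes@28
I8 -> (30, 31, 36, 37)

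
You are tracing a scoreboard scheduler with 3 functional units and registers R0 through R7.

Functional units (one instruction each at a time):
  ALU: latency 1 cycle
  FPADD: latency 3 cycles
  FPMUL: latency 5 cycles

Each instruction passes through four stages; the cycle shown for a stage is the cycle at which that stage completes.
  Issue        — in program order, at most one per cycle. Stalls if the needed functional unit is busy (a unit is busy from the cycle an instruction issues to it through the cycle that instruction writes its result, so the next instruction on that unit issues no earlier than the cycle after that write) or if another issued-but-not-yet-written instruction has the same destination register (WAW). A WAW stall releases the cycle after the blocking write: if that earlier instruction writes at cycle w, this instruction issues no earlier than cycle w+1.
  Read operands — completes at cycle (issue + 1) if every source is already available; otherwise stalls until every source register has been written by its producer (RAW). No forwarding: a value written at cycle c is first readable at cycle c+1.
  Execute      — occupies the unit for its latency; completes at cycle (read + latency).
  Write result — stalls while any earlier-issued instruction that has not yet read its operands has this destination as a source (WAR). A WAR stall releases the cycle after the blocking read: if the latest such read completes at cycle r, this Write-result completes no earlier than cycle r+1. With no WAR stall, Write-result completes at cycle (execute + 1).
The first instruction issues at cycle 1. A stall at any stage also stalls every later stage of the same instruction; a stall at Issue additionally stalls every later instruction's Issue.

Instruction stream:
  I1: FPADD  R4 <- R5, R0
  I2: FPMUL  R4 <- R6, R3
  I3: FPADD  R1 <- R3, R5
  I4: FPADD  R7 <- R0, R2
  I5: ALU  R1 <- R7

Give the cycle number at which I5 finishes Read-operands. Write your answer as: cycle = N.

cycle = 20

[1] I1 dispatched to FPADD
[2] I1 operands ready
[5] I1 complete
[6] R4←I1
[7] I2 dispatched to FPMUL
[8] I2 operands ready | I3 dispatched to FPADD
[9] I3 operands ready
[12] I3 complete
[13] I2 complete | R1←I3
[14] R4←I2 | I4 dispatched to FPADD
[15] I4 operands ready | I5 dispatched to ALU
[18] I4 complete
[19] R7←I4
[20] I5 operands ready
[21] I5 complete
[22] R1←I5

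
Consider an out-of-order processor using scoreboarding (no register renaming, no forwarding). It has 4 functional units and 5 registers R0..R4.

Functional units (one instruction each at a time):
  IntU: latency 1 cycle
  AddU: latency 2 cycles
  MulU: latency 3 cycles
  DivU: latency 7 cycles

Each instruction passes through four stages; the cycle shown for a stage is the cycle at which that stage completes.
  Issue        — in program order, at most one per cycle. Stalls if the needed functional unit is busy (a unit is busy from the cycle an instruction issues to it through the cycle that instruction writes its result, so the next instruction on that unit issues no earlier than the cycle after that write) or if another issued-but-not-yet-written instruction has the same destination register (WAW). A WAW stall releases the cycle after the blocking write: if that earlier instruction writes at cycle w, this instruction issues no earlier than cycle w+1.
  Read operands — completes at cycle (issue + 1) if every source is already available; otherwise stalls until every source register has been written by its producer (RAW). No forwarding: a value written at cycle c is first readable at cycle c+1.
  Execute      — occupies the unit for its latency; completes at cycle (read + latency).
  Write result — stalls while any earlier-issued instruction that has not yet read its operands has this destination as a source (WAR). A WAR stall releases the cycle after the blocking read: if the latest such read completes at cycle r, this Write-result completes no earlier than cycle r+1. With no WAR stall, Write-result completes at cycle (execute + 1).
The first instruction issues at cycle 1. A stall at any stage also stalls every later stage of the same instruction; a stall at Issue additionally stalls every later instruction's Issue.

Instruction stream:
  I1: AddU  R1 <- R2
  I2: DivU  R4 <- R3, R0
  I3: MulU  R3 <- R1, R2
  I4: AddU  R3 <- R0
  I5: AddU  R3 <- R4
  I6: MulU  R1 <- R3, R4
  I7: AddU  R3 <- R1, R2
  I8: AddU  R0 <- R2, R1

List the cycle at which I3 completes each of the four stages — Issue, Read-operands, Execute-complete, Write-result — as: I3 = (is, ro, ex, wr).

cycle 1: issue I1 (AddU)
cycle 2: I1 read-ops | issue I2 (DivU)
cycle 3: I2 read-ops | issue I3 (MulU)
cycle 4: I1 finished on AddU
cycle 5: I1→R1
cycle 6: I3 read-ops
cycle 9: I3 finished on MulU
cycle 10: I2 finished on DivU | I3→R3
cycle 11: I2→R4 | issue I4 (AddU)
cycle 12: I4 read-ops
cycle 14: I4 finished on AddU
cycle 15: I4→R3
cycle 16: issue I5 (AddU)
cycle 17: I5 read-ops | issue I6 (MulU)
cycle 19: I5 finished on AddU
cycle 20: I5→R3
cycle 21: I6 read-ops | issue I7 (AddU)
cycle 24: I6 finished on MulU
cycle 25: I6→R1
cycle 26: I7 read-ops
cycle 28: I7 finished on AddU
cycle 29: I7→R3
cycle 30: issue I8 (AddU)
cycle 31: I8 read-ops
cycle 33: I8 finished on AddU
cycle 34: I8→R0

I3 = (3, 6, 9, 10)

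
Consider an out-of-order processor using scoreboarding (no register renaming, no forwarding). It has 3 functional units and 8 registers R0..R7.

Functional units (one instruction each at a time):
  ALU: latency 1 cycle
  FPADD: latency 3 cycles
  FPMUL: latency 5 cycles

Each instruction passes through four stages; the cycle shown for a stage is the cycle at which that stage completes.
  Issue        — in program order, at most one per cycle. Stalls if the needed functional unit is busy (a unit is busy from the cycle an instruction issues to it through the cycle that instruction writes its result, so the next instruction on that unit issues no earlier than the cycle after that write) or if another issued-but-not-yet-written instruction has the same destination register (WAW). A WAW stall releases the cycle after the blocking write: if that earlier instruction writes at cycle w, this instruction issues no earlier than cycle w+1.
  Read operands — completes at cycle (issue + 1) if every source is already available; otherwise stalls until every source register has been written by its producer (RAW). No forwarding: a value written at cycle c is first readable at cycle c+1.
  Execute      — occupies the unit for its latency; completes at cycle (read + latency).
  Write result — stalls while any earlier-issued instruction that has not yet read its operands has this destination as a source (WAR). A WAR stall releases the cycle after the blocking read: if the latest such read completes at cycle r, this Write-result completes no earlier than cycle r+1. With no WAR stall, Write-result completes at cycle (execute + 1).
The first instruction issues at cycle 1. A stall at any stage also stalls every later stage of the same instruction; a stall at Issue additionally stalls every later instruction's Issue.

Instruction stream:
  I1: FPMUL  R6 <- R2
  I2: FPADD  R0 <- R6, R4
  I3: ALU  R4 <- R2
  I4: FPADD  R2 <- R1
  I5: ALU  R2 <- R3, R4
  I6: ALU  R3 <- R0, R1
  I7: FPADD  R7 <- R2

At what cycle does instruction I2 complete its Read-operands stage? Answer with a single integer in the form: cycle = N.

cycle 1: I1 issues→FPMUL
cycle 2: I1 reads | I2 issues→FPADD
cycle 3: I3 issues→ALU
cycle 4: I3 reads
cycle 5: I3 exec-done
cycle 7: I1 exec-done
cycle 8: I1 writes R6
cycle 9: I2 reads
cycle 10: I3 writes R4
cycle 12: I2 exec-done
cycle 13: I2 writes R0
cycle 14: I4 issues→FPADD
cycle 15: I4 reads
cycle 18: I4 exec-done
cycle 19: I4 writes R2
cycle 20: I5 issues→ALU
cycle 21: I5 reads
cycle 22: I5 exec-done
cycle 23: I5 writes R2
cycle 24: I6 issues→ALU
cycle 25: I6 reads | I7 issues→FPADD
cycle 26: I6 exec-done | I7 reads
cycle 27: I6 writes R3
cycle 29: I7 exec-done
cycle 30: I7 writes R7

cycle = 9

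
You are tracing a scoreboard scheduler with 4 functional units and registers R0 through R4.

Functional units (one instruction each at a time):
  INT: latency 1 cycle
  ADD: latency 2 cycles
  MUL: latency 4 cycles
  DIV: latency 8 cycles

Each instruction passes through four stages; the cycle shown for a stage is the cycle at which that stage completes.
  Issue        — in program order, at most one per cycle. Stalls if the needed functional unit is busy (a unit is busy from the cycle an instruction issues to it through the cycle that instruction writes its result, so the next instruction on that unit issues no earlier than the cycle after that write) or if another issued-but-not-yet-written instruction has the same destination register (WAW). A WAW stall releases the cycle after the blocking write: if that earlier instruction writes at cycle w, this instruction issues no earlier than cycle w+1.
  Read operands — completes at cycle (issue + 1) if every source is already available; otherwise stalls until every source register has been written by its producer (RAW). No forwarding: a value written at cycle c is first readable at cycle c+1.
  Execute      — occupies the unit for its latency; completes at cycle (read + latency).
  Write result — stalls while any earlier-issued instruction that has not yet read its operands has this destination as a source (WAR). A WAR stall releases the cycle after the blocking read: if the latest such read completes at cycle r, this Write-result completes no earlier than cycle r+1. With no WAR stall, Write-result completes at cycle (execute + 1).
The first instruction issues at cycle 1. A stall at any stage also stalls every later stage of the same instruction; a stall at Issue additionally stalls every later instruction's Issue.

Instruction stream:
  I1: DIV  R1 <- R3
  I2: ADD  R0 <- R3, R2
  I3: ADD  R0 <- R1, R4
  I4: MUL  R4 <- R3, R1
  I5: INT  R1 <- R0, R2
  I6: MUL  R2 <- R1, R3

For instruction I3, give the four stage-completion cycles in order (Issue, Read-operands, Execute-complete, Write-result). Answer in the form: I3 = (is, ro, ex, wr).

[1] I1 dispatched to DIV
[2] I1 operands ready; I2 dispatched to ADD
[3] I2 operands ready
[5] I2 complete
[6] R0←I2
[7] I3 dispatched to ADD
[8] I4 dispatched to MUL
[10] I1 complete
[11] R1←I1
[12] I3 operands ready; I4 operands ready; I5 dispatched to INT
[14] I3 complete
[15] R0←I3
[16] I4 complete; I5 operands ready
[17] R4←I4; I5 complete
[18] R1←I5; I6 dispatched to MUL
[19] I6 operands ready
[23] I6 complete
[24] R2←I6

I3 = (7, 12, 14, 15)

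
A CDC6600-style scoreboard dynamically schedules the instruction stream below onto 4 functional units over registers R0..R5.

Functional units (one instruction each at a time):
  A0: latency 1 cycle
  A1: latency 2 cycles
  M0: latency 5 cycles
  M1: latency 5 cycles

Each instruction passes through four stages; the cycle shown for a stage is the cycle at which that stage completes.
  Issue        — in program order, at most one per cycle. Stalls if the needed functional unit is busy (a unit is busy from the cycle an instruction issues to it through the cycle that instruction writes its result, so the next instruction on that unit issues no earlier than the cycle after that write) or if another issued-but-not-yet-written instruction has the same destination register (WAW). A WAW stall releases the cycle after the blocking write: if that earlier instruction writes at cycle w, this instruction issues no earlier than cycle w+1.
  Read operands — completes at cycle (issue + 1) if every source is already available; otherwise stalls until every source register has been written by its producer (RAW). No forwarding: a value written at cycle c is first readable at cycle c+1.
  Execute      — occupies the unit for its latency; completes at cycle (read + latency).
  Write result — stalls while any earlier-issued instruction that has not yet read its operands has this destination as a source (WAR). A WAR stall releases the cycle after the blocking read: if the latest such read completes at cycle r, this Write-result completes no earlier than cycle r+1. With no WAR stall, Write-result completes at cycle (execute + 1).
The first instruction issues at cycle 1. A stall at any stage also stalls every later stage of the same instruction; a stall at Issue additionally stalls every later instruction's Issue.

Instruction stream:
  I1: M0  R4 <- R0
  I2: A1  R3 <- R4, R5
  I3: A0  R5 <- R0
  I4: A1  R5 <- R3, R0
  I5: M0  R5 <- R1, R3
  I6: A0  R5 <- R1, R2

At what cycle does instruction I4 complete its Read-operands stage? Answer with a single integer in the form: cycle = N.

I1: IS=1 RO=2 EX=7 WR=8
I2: IS=2 RO=9 EX=11 WR=12  [RAW R4: wait I1 write@8]
I3: IS=3 RO=4 EX=5 WR=10  [WAR R5: wait I2 read@9]
I4: IS=13 RO=14 EX=16 WR=17  [struct: A1 busy until I2 writes@12]
I5: IS=18 RO=19 EX=24 WR=25  [WAW R5: wait I4 write@17]
I6: IS=26 RO=27 EX=28 WR=29  [WAW R5: wait I5 write@25]

cycle = 14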